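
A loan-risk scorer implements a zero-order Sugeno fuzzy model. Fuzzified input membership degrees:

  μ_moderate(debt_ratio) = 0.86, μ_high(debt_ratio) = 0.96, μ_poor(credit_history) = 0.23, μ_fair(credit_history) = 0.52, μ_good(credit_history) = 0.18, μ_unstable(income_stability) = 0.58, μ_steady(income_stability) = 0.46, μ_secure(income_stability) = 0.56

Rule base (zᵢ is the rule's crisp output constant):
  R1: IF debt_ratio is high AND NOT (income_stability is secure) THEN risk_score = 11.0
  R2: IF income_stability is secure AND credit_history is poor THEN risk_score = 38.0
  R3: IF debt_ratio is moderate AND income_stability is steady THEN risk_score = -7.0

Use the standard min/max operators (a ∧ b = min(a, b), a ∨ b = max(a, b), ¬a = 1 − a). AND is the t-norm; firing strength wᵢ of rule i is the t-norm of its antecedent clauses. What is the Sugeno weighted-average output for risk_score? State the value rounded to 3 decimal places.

R1 (z=11.0): high=0.96, ¬secure=1−0.56=0.44; AND[min(a, b)] → w = 0.44
R2 (z=38.0): secure=0.56, poor=0.23; AND[min(a, b)] → w = 0.23
R3 (z=-7.0): moderate=0.86, steady=0.46; AND[min(a, b)] → w = 0.46
Weighted average = (0.44·11.0 + 0.23·38.0 + 0.46·-7.0) / (0.44 + 0.23 + 0.46)
  = 10.3600 / 1.1300 = 9.168

9.168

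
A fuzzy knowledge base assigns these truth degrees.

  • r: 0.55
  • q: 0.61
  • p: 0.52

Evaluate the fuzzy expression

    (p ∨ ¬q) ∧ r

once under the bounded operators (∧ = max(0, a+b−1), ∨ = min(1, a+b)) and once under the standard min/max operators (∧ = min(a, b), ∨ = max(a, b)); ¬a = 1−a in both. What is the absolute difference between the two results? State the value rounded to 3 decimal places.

Under bounded:
  ¬q = 1 − 0.61 = 0.39
  p ∨ ¬q = min(1, a+b) on (0.52, 0.39) = 0.91
  (p ∨ ¬q) ∧ r = max(0, a+b−1) on (0.91, 0.55) = 0.46
  → value = 0.4600
Under standard min/max:
  ¬q = 1 − 0.61 = 0.39
  p ∨ ¬q = max(a, b) on (0.52, 0.39) = 0.52
  (p ∨ ¬q) ∧ r = min(a, b) on (0.52, 0.55) = 0.52
  → value = 0.5200
|0.4600 − 0.5200| = 0.060

0.060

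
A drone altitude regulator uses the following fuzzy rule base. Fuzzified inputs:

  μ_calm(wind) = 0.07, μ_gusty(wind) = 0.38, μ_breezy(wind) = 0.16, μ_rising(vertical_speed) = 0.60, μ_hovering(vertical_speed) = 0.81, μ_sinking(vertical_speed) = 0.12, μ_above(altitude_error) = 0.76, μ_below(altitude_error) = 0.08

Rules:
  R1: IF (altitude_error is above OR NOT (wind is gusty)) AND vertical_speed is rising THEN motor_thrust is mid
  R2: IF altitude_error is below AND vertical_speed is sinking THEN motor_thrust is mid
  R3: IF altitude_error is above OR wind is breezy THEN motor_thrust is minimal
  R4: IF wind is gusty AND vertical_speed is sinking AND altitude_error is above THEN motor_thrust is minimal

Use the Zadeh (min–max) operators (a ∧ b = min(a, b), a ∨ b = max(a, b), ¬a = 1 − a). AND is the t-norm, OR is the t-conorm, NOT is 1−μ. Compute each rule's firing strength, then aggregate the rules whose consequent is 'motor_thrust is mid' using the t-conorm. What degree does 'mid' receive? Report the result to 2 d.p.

R1: (above=0.76 OR ¬gusty=1−0.38=0.62) = 0.76; AND[min(a, b)] with rising=0.60 → w = 0.60
R2: below=0.08, sinking=0.12; AND[min(a, b)] → w = 0.08
R3: above=0.76, breezy=0.16; OR[max(a, b)] → w = 0.76
R4: gusty=0.38, sinking=0.12, above=0.76; AND[min(a, b)] → w = 0.12
Rules with consequent 'mid': {R1, R2} → strengths 0.60, 0.08
Aggregate via t-conorm [max(a, b)]: 0.60

0.60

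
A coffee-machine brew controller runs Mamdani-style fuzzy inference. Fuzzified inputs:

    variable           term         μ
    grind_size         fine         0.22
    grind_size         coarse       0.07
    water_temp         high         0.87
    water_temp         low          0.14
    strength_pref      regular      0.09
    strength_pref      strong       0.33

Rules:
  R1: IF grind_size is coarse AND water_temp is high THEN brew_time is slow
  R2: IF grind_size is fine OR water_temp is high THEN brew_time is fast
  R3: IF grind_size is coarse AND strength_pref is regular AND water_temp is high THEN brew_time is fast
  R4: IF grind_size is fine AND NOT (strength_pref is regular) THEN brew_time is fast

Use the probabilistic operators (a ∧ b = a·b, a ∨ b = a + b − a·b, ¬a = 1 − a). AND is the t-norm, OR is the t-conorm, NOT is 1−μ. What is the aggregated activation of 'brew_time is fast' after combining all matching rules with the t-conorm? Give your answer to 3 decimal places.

0.919

R1: coarse=0.07, high=0.87; AND[a·b] → w = 0.0609
R2: fine=0.22, high=0.87; OR[a + b − a·b] → w = 0.8986
R3: coarse=0.07, regular=0.09, high=0.87; AND[a·b] → w = 0.0055
R4: fine=0.22, ¬regular=1−0.09=0.91; AND[a·b] → w = 0.2002
Rules with consequent 'fast': {R2, R3, R4} → strengths 0.8986, 0.0055, 0.2002
Aggregate via t-conorm [a + b − a·b]: 0.9193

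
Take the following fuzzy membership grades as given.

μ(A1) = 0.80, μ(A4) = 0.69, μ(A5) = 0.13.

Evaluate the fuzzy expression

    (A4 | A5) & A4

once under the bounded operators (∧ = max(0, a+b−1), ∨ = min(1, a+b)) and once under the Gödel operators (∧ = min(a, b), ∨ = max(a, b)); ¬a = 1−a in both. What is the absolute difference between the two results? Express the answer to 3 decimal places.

0.180

Under bounded:
  A4 | A5 = min(1, a+b) on (0.69, 0.13) = 0.82
  (A4 | A5) & A4 = max(0, a+b−1) on (0.82, 0.69) = 0.51
  → value = 0.5100
Under Gödel:
  A4 | A5 = max(a, b) on (0.69, 0.13) = 0.69
  (A4 | A5) & A4 = min(a, b) on (0.69, 0.69) = 0.69
  → value = 0.6900
|0.5100 − 0.6900| = 0.180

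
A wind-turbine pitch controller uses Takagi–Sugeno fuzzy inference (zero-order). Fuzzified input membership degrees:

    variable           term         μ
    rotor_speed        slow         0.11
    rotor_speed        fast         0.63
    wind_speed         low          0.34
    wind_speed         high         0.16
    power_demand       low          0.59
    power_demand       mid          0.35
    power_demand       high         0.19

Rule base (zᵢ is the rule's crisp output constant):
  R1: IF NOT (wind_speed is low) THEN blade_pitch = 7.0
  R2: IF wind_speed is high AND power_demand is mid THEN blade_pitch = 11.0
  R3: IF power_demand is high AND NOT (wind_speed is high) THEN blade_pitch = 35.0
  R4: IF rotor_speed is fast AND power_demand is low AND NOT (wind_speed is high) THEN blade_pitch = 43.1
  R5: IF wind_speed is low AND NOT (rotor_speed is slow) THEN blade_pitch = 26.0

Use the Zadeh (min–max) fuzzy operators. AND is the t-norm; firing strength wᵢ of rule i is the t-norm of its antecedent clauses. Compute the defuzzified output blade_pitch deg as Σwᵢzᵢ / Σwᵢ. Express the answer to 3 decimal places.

24.381

R1 (z=7.0): ¬low=1−0.34=0.66 → w = 0.66
R2 (z=11.0): high=0.16, mid=0.35; AND[min(a, b)] → w = 0.16
R3 (z=35.0): high=0.19, ¬high=1−0.16=0.84; AND[min(a, b)] → w = 0.19
R4 (z=43.1): fast=0.63, low=0.59, ¬high=1−0.16=0.84; AND[min(a, b)] → w = 0.59
R5 (z=26.0): low=0.34, ¬slow=1−0.11=0.89; AND[min(a, b)] → w = 0.34
Weighted average = (0.66·7.0 + 0.16·11.0 + 0.19·35.0 + 0.59·43.1 + 0.34·26.0) / (0.66 + 0.16 + 0.19 + 0.59 + 0.34)
  = 47.2990 / 1.9400 = 24.381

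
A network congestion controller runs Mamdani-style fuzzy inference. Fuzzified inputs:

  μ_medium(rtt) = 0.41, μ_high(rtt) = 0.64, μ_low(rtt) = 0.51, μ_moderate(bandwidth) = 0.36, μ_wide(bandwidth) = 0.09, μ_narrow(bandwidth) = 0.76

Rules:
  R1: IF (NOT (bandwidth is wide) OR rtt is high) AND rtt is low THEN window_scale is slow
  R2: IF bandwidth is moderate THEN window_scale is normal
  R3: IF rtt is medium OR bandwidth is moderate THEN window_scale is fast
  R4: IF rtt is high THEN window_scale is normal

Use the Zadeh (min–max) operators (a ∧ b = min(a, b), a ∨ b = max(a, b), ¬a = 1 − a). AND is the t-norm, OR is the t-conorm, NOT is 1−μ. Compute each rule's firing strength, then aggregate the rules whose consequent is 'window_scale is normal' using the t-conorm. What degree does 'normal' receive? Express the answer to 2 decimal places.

R1: (¬wide=1−0.09=0.91 OR high=0.64) = 0.91; AND[min(a, b)] with low=0.51 → w = 0.51
R2: moderate=0.36 → w = 0.36
R3: medium=0.41, moderate=0.36; OR[max(a, b)] → w = 0.41
R4: high=0.64 → w = 0.64
Rules with consequent 'normal': {R2, R4} → strengths 0.36, 0.64
Aggregate via t-conorm [max(a, b)]: 0.64

0.64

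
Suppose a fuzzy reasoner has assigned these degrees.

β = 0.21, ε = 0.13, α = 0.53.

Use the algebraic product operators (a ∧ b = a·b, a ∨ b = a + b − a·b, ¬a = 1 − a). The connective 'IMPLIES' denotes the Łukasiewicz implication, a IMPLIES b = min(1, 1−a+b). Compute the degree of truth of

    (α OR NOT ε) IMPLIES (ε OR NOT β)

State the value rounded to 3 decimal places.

0.878

NOT ε = 1 − 0.1300 = 0.8700
α OR NOT ε = a + b − a·b on (0.5300, 0.8700) = 0.9389
NOT β = 1 − 0.2100 = 0.7900
ε OR NOT β = a + b − a·b on (0.1300, 0.7900) = 0.8173
(α OR NOT ε) IMPLIES (ε OR NOT β)  [Łukasiewicz: min(1, 1−a+b)] with a=0.9389, b=0.8173 → 0.8784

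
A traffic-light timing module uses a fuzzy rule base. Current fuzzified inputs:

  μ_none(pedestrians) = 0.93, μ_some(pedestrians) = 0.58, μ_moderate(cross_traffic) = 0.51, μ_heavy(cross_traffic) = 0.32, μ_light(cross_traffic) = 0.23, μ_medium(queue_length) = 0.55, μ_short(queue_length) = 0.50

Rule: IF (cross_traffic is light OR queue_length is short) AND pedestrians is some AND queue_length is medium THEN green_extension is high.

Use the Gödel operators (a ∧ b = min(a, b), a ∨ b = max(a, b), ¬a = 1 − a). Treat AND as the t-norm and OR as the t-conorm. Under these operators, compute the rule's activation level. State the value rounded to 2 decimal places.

firing strength: (light=0.23 OR short=0.50) = 0.50; AND[min(a, b)] with some=0.58, medium=0.55 → w = 0.50

0.50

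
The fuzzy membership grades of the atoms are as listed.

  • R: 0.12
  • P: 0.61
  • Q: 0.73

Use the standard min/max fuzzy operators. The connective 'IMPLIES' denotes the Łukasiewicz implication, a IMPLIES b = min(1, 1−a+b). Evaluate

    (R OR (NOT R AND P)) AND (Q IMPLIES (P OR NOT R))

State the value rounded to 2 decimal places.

NOT R = 1 − 0.12 = 0.88
NOT R AND P = min(a, b) on (0.88, 0.61) = 0.61
R OR (NOT R AND P) = max(a, b) on (0.12, 0.61) = 0.61
NOT R = 1 − 0.12 = 0.88
P OR NOT R = max(a, b) on (0.61, 0.88) = 0.88
Q IMPLIES (P OR NOT R)  [Łukasiewicz: min(1, 1−a+b)] with a=0.73, b=0.88 → 1.00
(R OR (NOT R AND P)) AND (Q IMPLIES (P OR NOT R)) = min(a, b) on (0.61, 1.00) = 0.61

0.61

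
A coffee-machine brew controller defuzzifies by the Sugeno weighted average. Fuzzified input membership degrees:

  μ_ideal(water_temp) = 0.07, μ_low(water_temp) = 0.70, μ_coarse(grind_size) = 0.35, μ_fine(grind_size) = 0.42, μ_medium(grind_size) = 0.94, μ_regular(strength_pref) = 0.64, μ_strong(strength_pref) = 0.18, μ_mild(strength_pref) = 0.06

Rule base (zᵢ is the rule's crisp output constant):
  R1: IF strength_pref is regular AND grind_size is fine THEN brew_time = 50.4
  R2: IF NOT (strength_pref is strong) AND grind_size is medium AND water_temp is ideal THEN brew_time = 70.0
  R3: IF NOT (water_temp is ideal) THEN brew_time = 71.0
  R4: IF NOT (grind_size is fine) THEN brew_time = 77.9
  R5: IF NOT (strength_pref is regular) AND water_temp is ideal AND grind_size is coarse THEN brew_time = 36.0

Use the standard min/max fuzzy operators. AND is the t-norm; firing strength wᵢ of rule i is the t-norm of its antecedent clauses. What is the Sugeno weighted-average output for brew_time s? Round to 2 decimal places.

R1 (z=50.4): regular=0.64, fine=0.42; AND[min(a, b)] → w = 0.42
R2 (z=70.0): ¬strong=1−0.18=0.82, medium=0.94, ideal=0.07; AND[min(a, b)] → w = 0.07
R3 (z=71.0): ¬ideal=1−0.07=0.93 → w = 0.93
R4 (z=77.9): ¬fine=1−0.42=0.58 → w = 0.58
R5 (z=36.0): ¬regular=1−0.64=0.36, ideal=0.07, coarse=0.35; AND[min(a, b)] → w = 0.07
Weighted average = (0.42·50.4 + 0.07·70.0 + 0.93·71.0 + 0.58·77.9 + 0.07·36.0) / (0.42 + 0.07 + 0.93 + 0.58 + 0.07)
  = 139.8000 / 2.0700 = 67.54

67.54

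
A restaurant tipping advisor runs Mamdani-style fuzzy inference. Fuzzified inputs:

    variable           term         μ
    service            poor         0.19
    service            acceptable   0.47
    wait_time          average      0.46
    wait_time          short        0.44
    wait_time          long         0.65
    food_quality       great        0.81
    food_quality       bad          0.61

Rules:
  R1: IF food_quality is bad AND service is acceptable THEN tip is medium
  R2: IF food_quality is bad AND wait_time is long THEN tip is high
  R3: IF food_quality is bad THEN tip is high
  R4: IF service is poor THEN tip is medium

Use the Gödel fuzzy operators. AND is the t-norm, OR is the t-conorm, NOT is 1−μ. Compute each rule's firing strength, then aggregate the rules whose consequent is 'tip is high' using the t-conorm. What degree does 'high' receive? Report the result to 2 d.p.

R1: bad=0.61, acceptable=0.47; AND[min(a, b)] → w = 0.47
R2: bad=0.61, long=0.65; AND[min(a, b)] → w = 0.61
R3: bad=0.61 → w = 0.61
R4: poor=0.19 → w = 0.19
Rules with consequent 'high': {R2, R3} → strengths 0.61, 0.61
Aggregate via t-conorm [max(a, b)]: 0.61

0.61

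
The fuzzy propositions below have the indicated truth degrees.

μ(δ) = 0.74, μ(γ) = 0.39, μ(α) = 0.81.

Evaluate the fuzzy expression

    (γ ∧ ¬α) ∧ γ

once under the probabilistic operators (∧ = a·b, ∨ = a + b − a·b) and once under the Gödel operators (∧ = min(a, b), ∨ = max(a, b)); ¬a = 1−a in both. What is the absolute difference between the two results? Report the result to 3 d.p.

Under probabilistic:
  ¬α = 1 − 0.8100 = 0.1900
  γ ∧ ¬α = a·b on (0.3900, 0.1900) = 0.0741
  (γ ∧ ¬α) ∧ γ = a·b on (0.0741, 0.3900) = 0.0289
  → value = 0.0289
Under Gödel:
  ¬α = 1 − 0.81 = 0.19
  γ ∧ ¬α = min(a, b) on (0.39, 0.19) = 0.19
  (γ ∧ ¬α) ∧ γ = min(a, b) on (0.19, 0.39) = 0.19
  → value = 0.1900
|0.0289 − 0.1900| = 0.161

0.161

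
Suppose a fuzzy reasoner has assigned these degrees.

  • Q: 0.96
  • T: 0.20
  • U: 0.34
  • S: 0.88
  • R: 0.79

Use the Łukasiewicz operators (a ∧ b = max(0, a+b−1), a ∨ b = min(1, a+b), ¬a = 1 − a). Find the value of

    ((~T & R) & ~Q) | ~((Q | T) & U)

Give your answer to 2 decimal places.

~T = 1 − 0.20 = 0.80
~T & R = max(0, a+b−1) on (0.80, 0.79) = 0.59
~Q = 1 − 0.96 = 0.04
(~T & R) & ~Q = max(0, a+b−1) on (0.59, 0.04) = 0.00
Q | T = min(1, a+b) on (0.96, 0.20) = 1.00
(Q | T) & U = max(0, a+b−1) on (1.00, 0.34) = 0.34
~((Q | T) & U) = 1 − 0.34 = 0.66
((~T & R) & ~Q) | ~((Q | T) & U) = min(1, a+b) on (0.00, 0.66) = 0.66

0.66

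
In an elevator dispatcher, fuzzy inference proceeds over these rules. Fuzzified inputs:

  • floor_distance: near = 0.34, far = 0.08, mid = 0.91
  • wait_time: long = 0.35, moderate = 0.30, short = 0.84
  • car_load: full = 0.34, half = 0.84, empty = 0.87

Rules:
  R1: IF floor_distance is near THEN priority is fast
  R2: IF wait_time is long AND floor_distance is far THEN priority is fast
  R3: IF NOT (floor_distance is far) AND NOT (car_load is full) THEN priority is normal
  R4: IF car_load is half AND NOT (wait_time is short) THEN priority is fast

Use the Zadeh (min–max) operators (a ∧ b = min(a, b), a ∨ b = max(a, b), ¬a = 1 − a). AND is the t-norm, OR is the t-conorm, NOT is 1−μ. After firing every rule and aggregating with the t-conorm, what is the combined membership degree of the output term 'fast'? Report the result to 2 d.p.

R1: near=0.34 → w = 0.34
R2: long=0.35, far=0.08; AND[min(a, b)] → w = 0.08
R3: ¬far=1−0.08=0.92, ¬full=1−0.34=0.66; AND[min(a, b)] → w = 0.66
R4: half=0.84, ¬short=1−0.84=0.16; AND[min(a, b)] → w = 0.16
Rules with consequent 'fast': {R1, R2, R4} → strengths 0.34, 0.08, 0.16
Aggregate via t-conorm [max(a, b)]: 0.34

0.34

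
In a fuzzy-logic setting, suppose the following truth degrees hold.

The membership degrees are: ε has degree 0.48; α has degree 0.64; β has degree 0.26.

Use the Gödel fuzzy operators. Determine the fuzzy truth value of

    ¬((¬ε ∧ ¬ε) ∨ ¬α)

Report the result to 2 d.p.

¬ε = 1 − 0.48 = 0.52
¬ε = 1 − 0.48 = 0.52
¬ε ∧ ¬ε = min(a, b) on (0.52, 0.52) = 0.52
¬α = 1 − 0.64 = 0.36
(¬ε ∧ ¬ε) ∨ ¬α = max(a, b) on (0.52, 0.36) = 0.52
¬((¬ε ∧ ¬ε) ∨ ¬α) = 1 − 0.52 = 0.48

0.48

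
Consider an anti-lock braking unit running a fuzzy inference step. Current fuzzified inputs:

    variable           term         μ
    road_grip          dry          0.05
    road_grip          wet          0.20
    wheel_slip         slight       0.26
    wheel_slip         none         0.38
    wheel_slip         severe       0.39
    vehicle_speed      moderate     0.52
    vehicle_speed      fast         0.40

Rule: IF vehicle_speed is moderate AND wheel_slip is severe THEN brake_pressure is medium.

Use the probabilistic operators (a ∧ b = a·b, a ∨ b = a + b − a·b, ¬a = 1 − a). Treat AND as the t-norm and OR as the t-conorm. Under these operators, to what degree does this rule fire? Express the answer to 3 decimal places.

firing strength: moderate=0.52, severe=0.39; AND[a·b] → w = 0.2028

0.203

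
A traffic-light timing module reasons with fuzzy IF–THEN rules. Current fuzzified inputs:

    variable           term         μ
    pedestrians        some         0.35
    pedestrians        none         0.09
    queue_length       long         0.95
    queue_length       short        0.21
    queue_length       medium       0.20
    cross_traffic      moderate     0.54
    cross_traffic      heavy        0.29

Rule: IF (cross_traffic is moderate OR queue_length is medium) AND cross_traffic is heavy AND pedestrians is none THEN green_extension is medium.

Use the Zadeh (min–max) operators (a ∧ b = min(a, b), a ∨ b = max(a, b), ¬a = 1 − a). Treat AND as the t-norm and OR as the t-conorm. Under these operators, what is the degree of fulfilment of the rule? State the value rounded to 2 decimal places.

0.09

firing strength: (moderate=0.54 OR medium=0.20) = 0.54; AND[min(a, b)] with heavy=0.29, none=0.09 → w = 0.09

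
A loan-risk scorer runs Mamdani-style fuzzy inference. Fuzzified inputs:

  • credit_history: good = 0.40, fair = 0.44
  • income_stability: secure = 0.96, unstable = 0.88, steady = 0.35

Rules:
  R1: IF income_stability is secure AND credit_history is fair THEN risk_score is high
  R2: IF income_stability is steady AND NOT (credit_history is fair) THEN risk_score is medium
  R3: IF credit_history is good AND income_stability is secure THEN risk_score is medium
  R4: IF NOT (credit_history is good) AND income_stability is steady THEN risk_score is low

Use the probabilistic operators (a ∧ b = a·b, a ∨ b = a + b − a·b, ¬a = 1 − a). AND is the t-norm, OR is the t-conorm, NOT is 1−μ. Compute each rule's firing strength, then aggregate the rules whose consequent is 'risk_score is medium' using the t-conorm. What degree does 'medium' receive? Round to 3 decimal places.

0.505

R1: secure=0.96, fair=0.44; AND[a·b] → w = 0.4224
R2: steady=0.35, ¬fair=1−0.44=0.56; AND[a·b] → w = 0.1960
R3: good=0.40, secure=0.96; AND[a·b] → w = 0.3840
R4: ¬good=1−0.40=0.60, steady=0.35; AND[a·b] → w = 0.2100
Rules with consequent 'medium': {R2, R3} → strengths 0.1960, 0.3840
Aggregate via t-conorm [a + b − a·b]: 0.5047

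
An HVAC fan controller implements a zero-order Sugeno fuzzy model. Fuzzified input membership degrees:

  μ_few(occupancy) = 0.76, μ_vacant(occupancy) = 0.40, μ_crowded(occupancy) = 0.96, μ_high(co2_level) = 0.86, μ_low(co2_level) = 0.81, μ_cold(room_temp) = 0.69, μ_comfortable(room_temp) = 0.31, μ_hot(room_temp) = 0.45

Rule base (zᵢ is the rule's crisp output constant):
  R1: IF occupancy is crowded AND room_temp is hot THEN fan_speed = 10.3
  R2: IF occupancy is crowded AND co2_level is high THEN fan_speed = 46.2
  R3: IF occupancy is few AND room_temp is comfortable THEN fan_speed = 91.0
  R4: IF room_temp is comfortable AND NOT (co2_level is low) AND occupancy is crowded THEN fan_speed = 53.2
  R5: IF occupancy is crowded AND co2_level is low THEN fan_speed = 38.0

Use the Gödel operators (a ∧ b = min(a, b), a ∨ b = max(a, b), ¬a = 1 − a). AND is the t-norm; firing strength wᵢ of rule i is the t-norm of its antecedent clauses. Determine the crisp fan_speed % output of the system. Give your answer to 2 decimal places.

43.31

R1 (z=10.3): crowded=0.96, hot=0.45; AND[min(a, b)] → w = 0.45
R2 (z=46.2): crowded=0.96, high=0.86; AND[min(a, b)] → w = 0.86
R3 (z=91.0): few=0.76, comfortable=0.31; AND[min(a, b)] → w = 0.31
R4 (z=53.2): comfortable=0.31, ¬low=1−0.81=0.19, crowded=0.96; AND[min(a, b)] → w = 0.19
R5 (z=38.0): crowded=0.96, low=0.81; AND[min(a, b)] → w = 0.81
Weighted average = (0.45·10.3 + 0.86·46.2 + 0.31·91.0 + 0.19·53.2 + 0.81·38.0) / (0.45 + 0.86 + 0.31 + 0.19 + 0.81)
  = 113.4650 / 2.6200 = 43.31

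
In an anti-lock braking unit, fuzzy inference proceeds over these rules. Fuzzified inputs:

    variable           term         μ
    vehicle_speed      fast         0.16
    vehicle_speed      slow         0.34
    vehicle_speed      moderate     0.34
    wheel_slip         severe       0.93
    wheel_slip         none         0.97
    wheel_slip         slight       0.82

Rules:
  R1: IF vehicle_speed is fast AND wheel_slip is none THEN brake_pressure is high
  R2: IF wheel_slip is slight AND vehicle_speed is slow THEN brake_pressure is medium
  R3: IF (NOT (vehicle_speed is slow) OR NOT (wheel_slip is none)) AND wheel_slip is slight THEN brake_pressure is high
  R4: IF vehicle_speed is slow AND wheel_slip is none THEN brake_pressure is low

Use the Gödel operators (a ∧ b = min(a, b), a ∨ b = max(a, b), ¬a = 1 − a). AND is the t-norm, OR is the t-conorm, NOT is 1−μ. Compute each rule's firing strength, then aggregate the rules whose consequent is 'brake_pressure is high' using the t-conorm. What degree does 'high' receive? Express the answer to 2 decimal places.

0.66

R1: fast=0.16, none=0.97; AND[min(a, b)] → w = 0.16
R2: slight=0.82, slow=0.34; AND[min(a, b)] → w = 0.34
R3: (¬slow=1−0.34=0.66 OR ¬none=1−0.97=0.03) = 0.66; AND[min(a, b)] with slight=0.82 → w = 0.66
R4: slow=0.34, none=0.97; AND[min(a, b)] → w = 0.34
Rules with consequent 'high': {R1, R3} → strengths 0.16, 0.66
Aggregate via t-conorm [max(a, b)]: 0.66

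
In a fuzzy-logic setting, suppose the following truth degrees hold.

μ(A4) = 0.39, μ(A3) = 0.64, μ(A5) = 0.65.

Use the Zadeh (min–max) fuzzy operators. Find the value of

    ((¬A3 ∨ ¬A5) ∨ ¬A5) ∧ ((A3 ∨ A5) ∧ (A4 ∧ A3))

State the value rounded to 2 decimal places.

0.36

¬A3 = 1 − 0.64 = 0.36
¬A5 = 1 − 0.65 = 0.35
¬A3 ∨ ¬A5 = max(a, b) on (0.36, 0.35) = 0.36
¬A5 = 1 − 0.65 = 0.35
(¬A3 ∨ ¬A5) ∨ ¬A5 = max(a, b) on (0.36, 0.35) = 0.36
A3 ∨ A5 = max(a, b) on (0.64, 0.65) = 0.65
A4 ∧ A3 = min(a, b) on (0.39, 0.64) = 0.39
(A3 ∨ A5) ∧ (A4 ∧ A3) = min(a, b) on (0.65, 0.39) = 0.39
((¬A3 ∨ ¬A5) ∨ ¬A5) ∧ ((A3 ∨ A5) ∧ (A4 ∧ A3)) = min(a, b) on (0.36, 0.39) = 0.36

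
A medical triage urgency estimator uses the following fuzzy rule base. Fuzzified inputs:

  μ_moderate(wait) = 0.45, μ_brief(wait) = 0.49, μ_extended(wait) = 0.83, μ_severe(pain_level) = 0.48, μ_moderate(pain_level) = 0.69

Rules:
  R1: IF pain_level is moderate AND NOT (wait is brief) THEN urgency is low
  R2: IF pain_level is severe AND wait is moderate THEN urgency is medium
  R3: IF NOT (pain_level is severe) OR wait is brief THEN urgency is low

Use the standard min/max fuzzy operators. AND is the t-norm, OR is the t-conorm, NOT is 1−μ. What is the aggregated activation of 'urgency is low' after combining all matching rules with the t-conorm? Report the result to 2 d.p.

R1: moderate=0.69, ¬brief=1−0.49=0.51; AND[min(a, b)] → w = 0.51
R2: severe=0.48, moderate=0.45; AND[min(a, b)] → w = 0.45
R3: ¬severe=1−0.48=0.52, brief=0.49; OR[max(a, b)] → w = 0.52
Rules with consequent 'low': {R1, R3} → strengths 0.51, 0.52
Aggregate via t-conorm [max(a, b)]: 0.52

0.52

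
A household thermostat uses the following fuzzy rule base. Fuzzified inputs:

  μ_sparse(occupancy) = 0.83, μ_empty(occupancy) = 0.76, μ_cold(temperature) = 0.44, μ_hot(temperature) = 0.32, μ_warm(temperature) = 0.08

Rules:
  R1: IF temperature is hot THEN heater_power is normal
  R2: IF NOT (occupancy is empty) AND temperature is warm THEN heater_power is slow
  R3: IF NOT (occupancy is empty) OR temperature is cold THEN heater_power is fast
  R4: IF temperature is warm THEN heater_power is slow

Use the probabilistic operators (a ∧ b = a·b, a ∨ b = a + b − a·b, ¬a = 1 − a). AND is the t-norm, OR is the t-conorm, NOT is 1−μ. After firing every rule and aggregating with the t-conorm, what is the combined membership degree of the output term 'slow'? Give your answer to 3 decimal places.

R1: hot=0.32 → w = 0.3200
R2: ¬empty=1−0.76=0.24, warm=0.08; AND[a·b] → w = 0.0192
R3: ¬empty=1−0.76=0.24, cold=0.44; OR[a + b − a·b] → w = 0.5744
R4: warm=0.08 → w = 0.0800
Rules with consequent 'slow': {R2, R4} → strengths 0.0192, 0.0800
Aggregate via t-conorm [a + b − a·b]: 0.0977

0.098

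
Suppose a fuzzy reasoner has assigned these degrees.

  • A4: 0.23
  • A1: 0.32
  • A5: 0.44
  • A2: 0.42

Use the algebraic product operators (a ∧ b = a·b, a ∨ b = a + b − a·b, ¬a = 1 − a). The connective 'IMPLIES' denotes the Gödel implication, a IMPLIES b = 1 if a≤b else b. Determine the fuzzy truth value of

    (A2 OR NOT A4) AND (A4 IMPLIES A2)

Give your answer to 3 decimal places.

0.867

NOT A4 = 1 − 0.2300 = 0.7700
A2 OR NOT A4 = a + b − a·b on (0.4200, 0.7700) = 0.8666
A4 IMPLIES A2  [Gödel: 1 if a≤b else b] with a=0.2300, b=0.4200 → 1.0000
(A2 OR NOT A4) AND (A4 IMPLIES A2) = a·b on (0.8666, 1.0000) = 0.8666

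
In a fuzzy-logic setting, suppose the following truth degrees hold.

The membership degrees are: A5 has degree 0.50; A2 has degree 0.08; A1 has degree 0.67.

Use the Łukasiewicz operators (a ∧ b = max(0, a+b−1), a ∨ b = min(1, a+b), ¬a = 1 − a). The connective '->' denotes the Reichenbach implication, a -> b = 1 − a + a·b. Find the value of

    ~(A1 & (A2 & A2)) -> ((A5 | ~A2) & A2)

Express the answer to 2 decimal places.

0.08

A2 & A2 = max(0, a+b−1) on (0.08, 0.08) = 0.00
A1 & (A2 & A2) = max(0, a+b−1) on (0.67, 0.00) = 0.00
~(A1 & (A2 & A2)) = 1 − 0.00 = 1.00
~A2 = 1 − 0.08 = 0.92
A5 | ~A2 = min(1, a+b) on (0.50, 0.92) = 1.00
(A5 | ~A2) & A2 = max(0, a+b−1) on (1.00, 0.08) = 0.08
~(A1 & (A2 & A2)) -> ((A5 | ~A2) & A2)  [Reichenbach: 1 − a + a·b] with a=1.00, b=0.08 → 0.08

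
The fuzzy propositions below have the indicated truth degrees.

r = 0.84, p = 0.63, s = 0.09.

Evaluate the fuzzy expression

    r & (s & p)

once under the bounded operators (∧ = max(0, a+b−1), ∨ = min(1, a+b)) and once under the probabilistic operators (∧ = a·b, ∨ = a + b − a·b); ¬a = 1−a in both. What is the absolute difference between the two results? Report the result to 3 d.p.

0.048

Under bounded:
  s & p = max(0, a+b−1) on (0.09, 0.63) = 0.00
  r & (s & p) = max(0, a+b−1) on (0.84, 0.00) = 0.00
  → value = 0.0000
Under probabilistic:
  s & p = a·b on (0.0900, 0.6300) = 0.0567
  r & (s & p) = a·b on (0.8400, 0.0567) = 0.0476
  → value = 0.0476
|0.0000 − 0.0476| = 0.048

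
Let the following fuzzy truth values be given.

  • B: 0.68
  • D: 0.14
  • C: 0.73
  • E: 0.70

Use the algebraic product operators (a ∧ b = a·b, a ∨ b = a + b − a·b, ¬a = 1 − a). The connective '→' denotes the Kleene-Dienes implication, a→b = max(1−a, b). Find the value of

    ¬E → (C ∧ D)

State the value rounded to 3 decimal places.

¬E = 1 − 0.7000 = 0.3000
C ∧ D = a·b on (0.7300, 0.1400) = 0.1022
¬E → (C ∧ D)  [Kleene-Dienes: max(1−a, b)] with a=0.3000, b=0.1022 → 0.7000

0.700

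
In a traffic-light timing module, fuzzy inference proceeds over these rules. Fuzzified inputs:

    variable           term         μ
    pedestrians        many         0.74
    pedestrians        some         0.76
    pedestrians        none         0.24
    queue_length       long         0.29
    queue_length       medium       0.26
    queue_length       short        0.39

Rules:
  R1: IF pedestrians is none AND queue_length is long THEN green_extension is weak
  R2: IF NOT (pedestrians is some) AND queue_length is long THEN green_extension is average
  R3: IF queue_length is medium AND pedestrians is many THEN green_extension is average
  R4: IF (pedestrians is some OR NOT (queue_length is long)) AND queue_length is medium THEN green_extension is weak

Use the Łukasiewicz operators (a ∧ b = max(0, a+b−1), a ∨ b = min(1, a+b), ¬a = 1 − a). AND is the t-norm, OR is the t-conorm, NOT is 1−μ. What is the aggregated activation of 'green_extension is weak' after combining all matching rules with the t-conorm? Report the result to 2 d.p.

0.26

R1: none=0.24, long=0.29; AND[max(0, a+b−1)] → w = 0.00
R2: ¬some=1−0.76=0.24, long=0.29; AND[max(0, a+b−1)] → w = 0.00
R3: medium=0.26, many=0.74; AND[max(0, a+b−1)] → w = 0.00
R4: (some=0.76 OR ¬long=1−0.29=0.71) = 1.00; AND[max(0, a+b−1)] with medium=0.26 → w = 0.26
Rules with consequent 'weak': {R1, R4} → strengths 0.00, 0.26
Aggregate via t-conorm [min(1, a+b)]: 0.26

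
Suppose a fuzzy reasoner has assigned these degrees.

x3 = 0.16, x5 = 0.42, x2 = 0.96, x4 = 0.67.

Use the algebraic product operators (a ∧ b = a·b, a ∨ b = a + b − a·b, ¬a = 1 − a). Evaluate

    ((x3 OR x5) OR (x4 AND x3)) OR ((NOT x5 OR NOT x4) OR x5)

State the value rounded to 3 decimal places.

x3 OR x5 = a + b − a·b on (0.1600, 0.4200) = 0.5128
x4 AND x3 = a·b on (0.6700, 0.1600) = 0.1072
(x3 OR x5) OR (x4 AND x3) = a + b − a·b on (0.5128, 0.1072) = 0.5650
NOT x5 = 1 − 0.4200 = 0.5800
NOT x4 = 1 − 0.6700 = 0.3300
NOT x5 OR NOT x4 = a + b − a·b on (0.5800, 0.3300) = 0.7186
(NOT x5 OR NOT x4) OR x5 = a + b − a·b on (0.7186, 0.4200) = 0.8368
((x3 OR x5) OR (x4 AND x3)) OR ((NOT x5 OR NOT x4) OR x5) = a + b − a·b on (0.5650, 0.8368) = 0.9290

0.929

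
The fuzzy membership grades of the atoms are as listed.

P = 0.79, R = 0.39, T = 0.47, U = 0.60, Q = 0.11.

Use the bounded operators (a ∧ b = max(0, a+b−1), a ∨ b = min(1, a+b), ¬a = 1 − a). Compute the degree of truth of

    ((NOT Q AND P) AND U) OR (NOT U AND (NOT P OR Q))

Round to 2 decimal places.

NOT Q = 1 − 0.11 = 0.89
NOT Q AND P = max(0, a+b−1) on (0.89, 0.79) = 0.68
(NOT Q AND P) AND U = max(0, a+b−1) on (0.68, 0.60) = 0.28
NOT U = 1 − 0.60 = 0.40
NOT P = 1 − 0.79 = 0.21
NOT P OR Q = min(1, a+b) on (0.21, 0.11) = 0.32
NOT U AND (NOT P OR Q) = max(0, a+b−1) on (0.40, 0.32) = 0.00
((NOT Q AND P) AND U) OR (NOT U AND (NOT P OR Q)) = min(1, a+b) on (0.28, 0.00) = 0.28

0.28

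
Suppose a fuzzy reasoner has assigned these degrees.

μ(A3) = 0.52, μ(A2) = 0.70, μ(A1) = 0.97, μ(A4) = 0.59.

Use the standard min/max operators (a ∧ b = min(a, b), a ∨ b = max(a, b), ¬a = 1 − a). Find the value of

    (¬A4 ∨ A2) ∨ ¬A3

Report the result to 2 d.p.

0.70

¬A4 = 1 − 0.59 = 0.41
¬A4 ∨ A2 = max(a, b) on (0.41, 0.70) = 0.70
¬A3 = 1 − 0.52 = 0.48
(¬A4 ∨ A2) ∨ ¬A3 = max(a, b) on (0.70, 0.48) = 0.70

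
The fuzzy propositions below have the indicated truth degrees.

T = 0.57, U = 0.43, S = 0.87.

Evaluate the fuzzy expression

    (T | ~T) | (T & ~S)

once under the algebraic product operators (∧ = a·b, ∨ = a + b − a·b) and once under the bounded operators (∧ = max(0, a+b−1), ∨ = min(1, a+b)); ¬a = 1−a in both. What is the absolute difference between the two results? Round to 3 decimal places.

Under algebraic product:
  ~T = 1 − 0.5700 = 0.4300
  T | ~T = a + b − a·b on (0.5700, 0.4300) = 0.7549
  ~S = 1 − 0.8700 = 0.1300
  T & ~S = a·b on (0.5700, 0.1300) = 0.0741
  (T | ~T) | (T & ~S) = a + b − a·b on (0.7549, 0.0741) = 0.7731
  → value = 0.7731
Under bounded:
  ~T = 1 − 0.57 = 0.43
  T | ~T = min(1, a+b) on (0.57, 0.43) = 1.00
  ~S = 1 − 0.87 = 0.13
  T & ~S = max(0, a+b−1) on (0.57, 0.13) = 0.00
  (T | ~T) | (T & ~S) = min(1, a+b) on (1.00, 0.00) = 1.00
  → value = 1.0000
|0.7731 − 1.0000| = 0.227

0.227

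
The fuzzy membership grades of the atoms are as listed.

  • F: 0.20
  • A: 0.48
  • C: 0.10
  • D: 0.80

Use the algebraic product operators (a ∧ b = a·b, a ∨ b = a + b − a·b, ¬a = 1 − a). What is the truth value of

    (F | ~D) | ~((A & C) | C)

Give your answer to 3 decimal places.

~D = 1 − 0.8000 = 0.2000
F | ~D = a + b − a·b on (0.2000, 0.2000) = 0.3600
A & C = a·b on (0.4800, 0.1000) = 0.0480
(A & C) | C = a + b − a·b on (0.0480, 0.1000) = 0.1432
~((A & C) | C) = 1 − 0.1432 = 0.8568
(F | ~D) | ~((A & C) | C) = a + b − a·b on (0.3600, 0.8568) = 0.9084

0.908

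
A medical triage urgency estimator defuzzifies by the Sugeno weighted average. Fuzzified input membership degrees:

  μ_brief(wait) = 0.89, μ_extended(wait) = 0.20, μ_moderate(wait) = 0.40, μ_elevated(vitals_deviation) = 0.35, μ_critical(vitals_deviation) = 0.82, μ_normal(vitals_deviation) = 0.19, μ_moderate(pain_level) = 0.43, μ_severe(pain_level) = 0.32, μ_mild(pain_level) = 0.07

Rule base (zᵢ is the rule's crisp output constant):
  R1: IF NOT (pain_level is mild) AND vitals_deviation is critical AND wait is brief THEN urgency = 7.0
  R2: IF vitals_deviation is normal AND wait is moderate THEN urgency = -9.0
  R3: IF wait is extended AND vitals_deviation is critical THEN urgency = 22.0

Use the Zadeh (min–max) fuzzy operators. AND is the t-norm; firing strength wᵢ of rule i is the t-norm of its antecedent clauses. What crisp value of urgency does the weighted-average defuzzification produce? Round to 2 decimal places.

R1 (z=7.0): ¬mild=1−0.07=0.93, critical=0.82, brief=0.89; AND[min(a, b)] → w = 0.82
R2 (z=-9.0): normal=0.19, moderate=0.40; AND[min(a, b)] → w = 0.19
R3 (z=22.0): extended=0.20, critical=0.82; AND[min(a, b)] → w = 0.20
Weighted average = (0.82·7.0 + 0.19·-9.0 + 0.20·22.0) / (0.82 + 0.19 + 0.20)
  = 8.4300 / 1.2100 = 6.97

6.97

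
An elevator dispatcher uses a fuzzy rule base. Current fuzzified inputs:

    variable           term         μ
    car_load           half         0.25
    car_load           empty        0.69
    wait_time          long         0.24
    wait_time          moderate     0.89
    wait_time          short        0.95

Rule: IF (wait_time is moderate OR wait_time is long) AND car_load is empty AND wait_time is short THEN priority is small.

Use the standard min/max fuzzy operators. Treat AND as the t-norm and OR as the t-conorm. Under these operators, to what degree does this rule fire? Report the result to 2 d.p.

firing strength: (moderate=0.89 OR long=0.24) = 0.89; AND[min(a, b)] with empty=0.69, short=0.95 → w = 0.69

0.69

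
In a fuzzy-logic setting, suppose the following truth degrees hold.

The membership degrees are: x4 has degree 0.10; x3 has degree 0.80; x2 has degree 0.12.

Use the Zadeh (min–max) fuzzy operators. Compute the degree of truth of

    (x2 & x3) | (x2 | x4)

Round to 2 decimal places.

0.12

x2 & x3 = min(a, b) on (0.12, 0.80) = 0.12
x2 | x4 = max(a, b) on (0.12, 0.10) = 0.12
(x2 & x3) | (x2 | x4) = max(a, b) on (0.12, 0.12) = 0.12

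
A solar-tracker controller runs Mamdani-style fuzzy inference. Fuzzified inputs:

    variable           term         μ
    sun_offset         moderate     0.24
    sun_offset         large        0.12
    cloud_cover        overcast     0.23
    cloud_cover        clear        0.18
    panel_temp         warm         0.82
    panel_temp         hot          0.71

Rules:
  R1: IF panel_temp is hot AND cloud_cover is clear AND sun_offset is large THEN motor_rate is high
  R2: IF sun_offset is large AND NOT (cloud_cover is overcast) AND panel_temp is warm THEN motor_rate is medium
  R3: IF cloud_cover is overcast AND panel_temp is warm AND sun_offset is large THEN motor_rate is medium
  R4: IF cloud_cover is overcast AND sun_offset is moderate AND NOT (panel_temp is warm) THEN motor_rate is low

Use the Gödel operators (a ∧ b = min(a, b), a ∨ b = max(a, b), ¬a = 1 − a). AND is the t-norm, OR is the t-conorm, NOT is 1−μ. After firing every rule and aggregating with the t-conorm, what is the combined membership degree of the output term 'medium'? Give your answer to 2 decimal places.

R1: hot=0.71, clear=0.18, large=0.12; AND[min(a, b)] → w = 0.12
R2: large=0.12, ¬overcast=1−0.23=0.77, warm=0.82; AND[min(a, b)] → w = 0.12
R3: overcast=0.23, warm=0.82, large=0.12; AND[min(a, b)] → w = 0.12
R4: overcast=0.23, moderate=0.24, ¬warm=1−0.82=0.18; AND[min(a, b)] → w = 0.18
Rules with consequent 'medium': {R2, R3} → strengths 0.12, 0.12
Aggregate via t-conorm [max(a, b)]: 0.12

0.12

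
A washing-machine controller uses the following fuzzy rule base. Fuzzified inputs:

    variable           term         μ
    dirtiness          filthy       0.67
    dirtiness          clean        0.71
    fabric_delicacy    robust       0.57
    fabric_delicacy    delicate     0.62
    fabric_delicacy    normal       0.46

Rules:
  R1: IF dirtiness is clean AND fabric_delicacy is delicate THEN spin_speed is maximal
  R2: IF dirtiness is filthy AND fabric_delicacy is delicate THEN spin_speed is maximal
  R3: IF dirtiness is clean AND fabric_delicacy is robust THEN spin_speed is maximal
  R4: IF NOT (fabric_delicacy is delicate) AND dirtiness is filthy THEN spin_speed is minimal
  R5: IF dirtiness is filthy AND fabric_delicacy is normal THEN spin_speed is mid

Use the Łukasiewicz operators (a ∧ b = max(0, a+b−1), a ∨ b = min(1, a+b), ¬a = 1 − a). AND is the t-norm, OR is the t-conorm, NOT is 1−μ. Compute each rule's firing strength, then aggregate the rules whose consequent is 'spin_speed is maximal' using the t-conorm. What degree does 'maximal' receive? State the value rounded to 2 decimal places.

R1: clean=0.71, delicate=0.62; AND[max(0, a+b−1)] → w = 0.33
R2: filthy=0.67, delicate=0.62; AND[max(0, a+b−1)] → w = 0.29
R3: clean=0.71, robust=0.57; AND[max(0, a+b−1)] → w = 0.28
R4: ¬delicate=1−0.62=0.38, filthy=0.67; AND[max(0, a+b−1)] → w = 0.05
R5: filthy=0.67, normal=0.46; AND[max(0, a+b−1)] → w = 0.13
Rules with consequent 'maximal': {R1, R2, R3} → strengths 0.33, 0.29, 0.28
Aggregate via t-conorm [min(1, a+b)]: 0.90

0.90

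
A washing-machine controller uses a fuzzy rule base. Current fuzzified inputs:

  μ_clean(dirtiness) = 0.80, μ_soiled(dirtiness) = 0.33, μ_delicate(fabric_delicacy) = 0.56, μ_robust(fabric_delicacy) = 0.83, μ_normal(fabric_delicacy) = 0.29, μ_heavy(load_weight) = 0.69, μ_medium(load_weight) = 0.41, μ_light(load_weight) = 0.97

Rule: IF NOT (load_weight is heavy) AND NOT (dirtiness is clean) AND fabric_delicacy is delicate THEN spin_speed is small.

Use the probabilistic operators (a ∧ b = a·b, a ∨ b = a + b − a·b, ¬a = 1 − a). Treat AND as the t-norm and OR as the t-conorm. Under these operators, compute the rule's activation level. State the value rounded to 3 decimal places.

firing strength: ¬heavy=1−0.69=0.31, ¬clean=1−0.80=0.20, delicate=0.56; AND[a·b] → w = 0.0347

0.035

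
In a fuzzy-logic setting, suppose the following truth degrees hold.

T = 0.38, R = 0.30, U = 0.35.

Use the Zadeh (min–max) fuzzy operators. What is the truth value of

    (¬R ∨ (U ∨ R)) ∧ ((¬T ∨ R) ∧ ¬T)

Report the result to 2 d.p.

0.62

¬R = 1 − 0.30 = 0.70
U ∨ R = max(a, b) on (0.35, 0.30) = 0.35
¬R ∨ (U ∨ R) = max(a, b) on (0.70, 0.35) = 0.70
¬T = 1 − 0.38 = 0.62
¬T ∨ R = max(a, b) on (0.62, 0.30) = 0.62
¬T = 1 − 0.38 = 0.62
(¬T ∨ R) ∧ ¬T = min(a, b) on (0.62, 0.62) = 0.62
(¬R ∨ (U ∨ R)) ∧ ((¬T ∨ R) ∧ ¬T) = min(a, b) on (0.70, 0.62) = 0.62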